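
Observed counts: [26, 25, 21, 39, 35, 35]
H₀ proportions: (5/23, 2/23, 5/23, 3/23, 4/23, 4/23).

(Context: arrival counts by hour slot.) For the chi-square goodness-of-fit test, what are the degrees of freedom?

df = k − 1 = 6 − 1 = 5

degrees of freedom = 5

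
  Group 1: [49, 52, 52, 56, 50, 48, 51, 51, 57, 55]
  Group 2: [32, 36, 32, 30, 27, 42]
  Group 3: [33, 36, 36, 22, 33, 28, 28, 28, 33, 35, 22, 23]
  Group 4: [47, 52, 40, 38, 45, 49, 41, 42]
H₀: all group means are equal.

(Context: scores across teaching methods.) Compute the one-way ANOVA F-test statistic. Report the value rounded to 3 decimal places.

Group means [52.10, 33.17, 29.75, 44.25], grand mean 39.750
SSB = Σnᵢ(x̄ᵢ−x̄)² = 3147.267; SSW = ΣΣ(x−x̄ᵢ)² = 693.483
MSB = 3147.267/3 = 1049.0889; MSW = 693.483/32 = 21.6714
F = MSB/MSW = 48.4090
df = (3, 32)

test statistic = 48.409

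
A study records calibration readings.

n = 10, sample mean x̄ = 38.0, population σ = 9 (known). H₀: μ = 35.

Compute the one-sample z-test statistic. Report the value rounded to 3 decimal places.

test statistic = 1.054

SE = σ/√n = 9/√10 = 2.8460
z = (x̄−μ₀)/SE = (38.0−35)/2.8460 = 1.0541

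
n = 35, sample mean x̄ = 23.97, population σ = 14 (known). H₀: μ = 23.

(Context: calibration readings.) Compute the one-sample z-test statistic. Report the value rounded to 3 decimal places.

test statistic = 0.410

SE = σ/√n = 14/√35 = 2.3664
z = (x̄−μ₀)/SE = (23.97−23)/2.3664 = 0.4099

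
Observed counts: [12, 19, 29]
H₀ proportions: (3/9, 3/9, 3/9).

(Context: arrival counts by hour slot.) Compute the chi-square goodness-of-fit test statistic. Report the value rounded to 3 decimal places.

test statistic = 7.300

n = 60; E_i = n·p_i = [20.00, 20.00, 20.00]
χ² = (12−20.00)²/20.00 + (19−20.00)²/20.00 + (29−20.00)²/20.00 = 7.3000
df = 2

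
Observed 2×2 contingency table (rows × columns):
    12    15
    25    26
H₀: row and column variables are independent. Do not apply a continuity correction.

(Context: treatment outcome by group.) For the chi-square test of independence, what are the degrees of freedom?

df = (r−1)(c−1) = (2−1)·(2−1) = 1

degrees of freedom = 1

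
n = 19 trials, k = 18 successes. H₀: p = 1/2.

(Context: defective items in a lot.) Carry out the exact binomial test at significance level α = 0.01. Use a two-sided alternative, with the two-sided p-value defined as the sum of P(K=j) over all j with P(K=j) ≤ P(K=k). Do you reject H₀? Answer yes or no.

reject H₀: yes

Exact binomial: n=19, k=18, p₀=1/2=0.5000
P(X=j) = C(n,j)·p₀^j·(1−p₀)^(n−j); p = Σ P(X=j) over j with P(X=j) ≤ P(X=18)
p-value (two-sided) = 0.00008
At α=0.01: p < α → reject H₀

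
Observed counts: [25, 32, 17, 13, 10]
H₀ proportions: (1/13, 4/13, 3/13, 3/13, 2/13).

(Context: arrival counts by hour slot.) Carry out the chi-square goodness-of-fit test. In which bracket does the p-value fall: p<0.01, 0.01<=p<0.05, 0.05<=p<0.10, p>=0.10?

n = 97; E_i = n·p_i = [7.46, 29.85, 22.38, 22.38, 14.92]
χ² = (25−7.46)²/7.46 + (32−29.85)²/29.85 + (17−22.38)²/22.38 + (13−22.38)²/22.38 + (10−14.92)²/14.92 = 48.2337
df = 4
p-value (upper-tail) = 0.00000
→ bracket: p<0.01

p-value bracket: p<0.01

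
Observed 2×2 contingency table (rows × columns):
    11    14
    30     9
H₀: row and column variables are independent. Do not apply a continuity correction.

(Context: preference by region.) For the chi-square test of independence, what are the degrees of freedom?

degrees of freedom = 1

df = (r−1)(c−1) = (2−1)·(2−1) = 1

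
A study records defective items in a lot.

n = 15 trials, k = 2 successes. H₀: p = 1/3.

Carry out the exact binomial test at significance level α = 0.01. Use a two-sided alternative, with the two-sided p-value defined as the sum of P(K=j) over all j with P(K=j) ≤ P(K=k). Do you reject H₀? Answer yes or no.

Exact binomial: n=15, k=2, p₀=1/3=0.3333
P(X=j) = C(n,j)·p₀^j·(1−p₀)^(n−j); p = Σ P(X=j) over j with P(X=j) ≤ P(X=2)
p-value (two-sided) = 0.16759
At α=0.01: p ≥ α → fail to reject H₀

reject H₀: no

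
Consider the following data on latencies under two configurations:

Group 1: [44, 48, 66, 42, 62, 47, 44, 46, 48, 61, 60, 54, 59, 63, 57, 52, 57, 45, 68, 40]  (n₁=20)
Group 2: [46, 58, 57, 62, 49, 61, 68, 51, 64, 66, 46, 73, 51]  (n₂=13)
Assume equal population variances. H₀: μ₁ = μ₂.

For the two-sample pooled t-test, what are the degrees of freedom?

degrees of freedom = 31

df = n₁ + n₂ − 2 = 20 + 13 − 2 = 31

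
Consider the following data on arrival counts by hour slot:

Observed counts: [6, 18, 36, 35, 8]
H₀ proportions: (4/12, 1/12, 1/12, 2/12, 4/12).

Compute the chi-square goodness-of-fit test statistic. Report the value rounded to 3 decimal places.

test statistic = 160.010

n = 103; E_i = n·p_i = [34.33, 8.58, 8.58, 17.17, 34.33]
χ² = (6−34.33)²/34.33 + (18−8.58)²/8.58 + (36−8.58)²/8.58 + (35−17.17)²/17.17 + (8−34.33)²/34.33 = 160.0097
df = 4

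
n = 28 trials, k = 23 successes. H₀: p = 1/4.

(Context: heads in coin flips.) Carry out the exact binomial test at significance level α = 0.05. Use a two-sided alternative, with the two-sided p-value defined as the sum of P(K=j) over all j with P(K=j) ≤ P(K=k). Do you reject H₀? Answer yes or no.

reject H₀: yes

Exact binomial: n=28, k=23, p₀=1/4=0.2500
P(X=j) = C(n,j)·p₀^j·(1−p₀)^(n−j); p = Σ P(X=j) over j with P(X=j) ≤ P(X=23)
p-value (two-sided) = 0.00000
At α=0.05: p < α → reject H₀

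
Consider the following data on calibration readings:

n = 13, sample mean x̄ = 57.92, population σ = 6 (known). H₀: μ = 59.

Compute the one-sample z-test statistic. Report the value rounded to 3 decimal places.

test statistic = -0.649

SE = σ/√n = 6/√13 = 1.6641
z = (x̄−μ₀)/SE = (57.92−59)/1.6641 = -0.6490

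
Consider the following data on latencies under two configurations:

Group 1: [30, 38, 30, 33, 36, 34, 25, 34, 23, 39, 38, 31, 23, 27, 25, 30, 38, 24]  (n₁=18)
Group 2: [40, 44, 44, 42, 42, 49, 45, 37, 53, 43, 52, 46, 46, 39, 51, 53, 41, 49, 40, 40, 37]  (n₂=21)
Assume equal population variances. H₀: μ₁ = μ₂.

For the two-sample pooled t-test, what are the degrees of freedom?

df = n₁ + n₂ − 2 = 18 + 21 − 2 = 37

degrees of freedom = 37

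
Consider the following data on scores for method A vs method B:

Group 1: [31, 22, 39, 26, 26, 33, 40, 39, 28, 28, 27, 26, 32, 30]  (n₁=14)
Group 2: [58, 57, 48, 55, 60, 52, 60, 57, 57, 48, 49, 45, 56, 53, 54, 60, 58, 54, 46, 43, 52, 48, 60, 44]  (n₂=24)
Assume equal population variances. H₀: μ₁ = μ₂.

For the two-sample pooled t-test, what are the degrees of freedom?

degrees of freedom = 36

df = n₁ + n₂ − 2 = 14 + 24 − 2 = 36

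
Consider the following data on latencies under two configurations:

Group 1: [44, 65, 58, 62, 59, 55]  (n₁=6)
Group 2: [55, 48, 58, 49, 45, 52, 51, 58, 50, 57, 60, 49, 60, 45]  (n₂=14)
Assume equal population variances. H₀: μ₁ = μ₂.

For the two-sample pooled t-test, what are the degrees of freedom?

df = n₁ + n₂ − 2 = 6 + 14 − 2 = 18

degrees of freedom = 18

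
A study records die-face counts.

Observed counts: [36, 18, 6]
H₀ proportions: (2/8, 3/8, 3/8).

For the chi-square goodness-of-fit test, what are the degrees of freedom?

df = k − 1 = 3 − 1 = 2

degrees of freedom = 2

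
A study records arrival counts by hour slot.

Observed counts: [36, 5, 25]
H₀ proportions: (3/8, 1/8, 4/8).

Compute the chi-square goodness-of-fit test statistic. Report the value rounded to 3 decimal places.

n = 66; E_i = n·p_i = [24.75, 8.25, 33.00]
χ² = (36−24.75)²/24.75 + (5−8.25)²/8.25 + (25−33.00)²/33.00 = 8.3333
df = 2

test statistic = 8.333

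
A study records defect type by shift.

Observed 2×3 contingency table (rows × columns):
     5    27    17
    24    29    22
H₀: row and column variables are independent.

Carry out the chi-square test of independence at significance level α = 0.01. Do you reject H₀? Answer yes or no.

reject H₀: no

Row totals [49, 75], col totals [29, 56, 39], n=124
χ² = (5−11.46)²/11.46 + (27−22.13)²/22.13 + (17−15.41)²/15.41 + (24−17.54)²/17.54 + (29−33.87)²/33.87 + (22−23.59)²/23.59 = 8.0636
df = 2
p-value (upper-tail) = 0.01774
At α=0.01: p ≥ α → fail to reject H₀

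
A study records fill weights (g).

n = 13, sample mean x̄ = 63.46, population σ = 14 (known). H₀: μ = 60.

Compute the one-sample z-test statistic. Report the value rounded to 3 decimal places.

test statistic = 0.891

SE = σ/√n = 14/√13 = 3.8829
z = (x̄−μ₀)/SE = (63.46−60)/3.8829 = 0.8911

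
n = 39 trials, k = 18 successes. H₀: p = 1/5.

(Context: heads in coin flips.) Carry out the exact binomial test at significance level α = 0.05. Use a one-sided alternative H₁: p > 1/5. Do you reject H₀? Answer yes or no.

reject H₀: yes

Exact binomial: n=39, k=18, p₀=1/5=0.2000
P(X≥18) from Σ C(n,i)·p₀^i·(1−p₀)^(n−i)
p-value (one-sided, H₁ greater) = 0.00021
At α=0.05: p < α → reject H₀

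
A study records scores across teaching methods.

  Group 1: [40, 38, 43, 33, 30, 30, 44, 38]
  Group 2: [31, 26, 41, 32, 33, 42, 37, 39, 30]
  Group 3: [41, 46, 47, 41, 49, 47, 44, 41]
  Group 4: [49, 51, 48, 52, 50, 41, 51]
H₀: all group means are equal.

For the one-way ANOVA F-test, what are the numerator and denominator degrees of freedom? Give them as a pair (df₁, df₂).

degrees of freedom = [3, 28]

k = 4 groups, N = 32 total
df = (k−1, N−k) = (4−1, 32−4) = (3, 28)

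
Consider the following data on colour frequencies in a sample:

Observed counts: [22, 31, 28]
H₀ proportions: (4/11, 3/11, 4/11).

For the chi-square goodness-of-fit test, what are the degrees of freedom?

df = k − 1 = 3 − 1 = 2

degrees of freedom = 2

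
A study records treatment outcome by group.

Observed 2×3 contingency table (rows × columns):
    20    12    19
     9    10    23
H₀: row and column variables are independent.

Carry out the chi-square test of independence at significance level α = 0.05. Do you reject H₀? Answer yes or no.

Row totals [51, 42], col totals [29, 22, 42], n=93
χ² = (20−15.90)²/15.90 + (12−12.06)²/12.06 + (19−23.03)²/23.03 + (9−13.10)²/13.10 + (10−9.94)²/9.94 + (23−18.97)²/18.97 = 3.9007
df = 2
p-value (upper-tail) = 0.14222
At α=0.05: p ≥ α → fail to reject H₀

reject H₀: no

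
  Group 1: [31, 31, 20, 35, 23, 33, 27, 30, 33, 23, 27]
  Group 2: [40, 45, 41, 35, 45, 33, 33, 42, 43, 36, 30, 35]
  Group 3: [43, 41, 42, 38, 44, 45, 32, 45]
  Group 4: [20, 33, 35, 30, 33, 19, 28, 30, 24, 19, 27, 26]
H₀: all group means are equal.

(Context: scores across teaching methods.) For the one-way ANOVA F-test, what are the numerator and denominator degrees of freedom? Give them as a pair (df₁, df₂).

k = 4 groups, N = 43 total
df = (k−1, N−k) = (4−1, 43−4) = (3, 39)

degrees of freedom = [3, 39]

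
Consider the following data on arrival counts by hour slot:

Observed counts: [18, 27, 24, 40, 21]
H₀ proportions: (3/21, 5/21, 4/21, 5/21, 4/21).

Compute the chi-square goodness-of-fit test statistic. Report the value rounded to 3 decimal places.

n = 130; E_i = n·p_i = [18.57, 30.95, 24.76, 30.95, 24.76]
χ² = (18−18.57)²/18.57 + (27−30.95)²/30.95 + (24−24.76)²/24.76 + (40−30.95)²/30.95 + (21−24.76)²/24.76 = 3.7619
df = 4

test statistic = 3.762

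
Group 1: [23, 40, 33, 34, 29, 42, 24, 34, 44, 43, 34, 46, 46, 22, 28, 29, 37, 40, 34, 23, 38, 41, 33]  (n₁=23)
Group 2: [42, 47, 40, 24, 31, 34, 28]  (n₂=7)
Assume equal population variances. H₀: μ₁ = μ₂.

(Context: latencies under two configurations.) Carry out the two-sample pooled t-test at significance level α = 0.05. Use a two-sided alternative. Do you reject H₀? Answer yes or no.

reject H₀: no

x̄₁=34.652, s₁=7.517, n₁=23
x̄₂=35.143, s₂=8.214, n₂=7
s_p² = [22·7.517² + 6·8.214²]/28 = 58.8598
SE = √(s_p²·(1/23+1/7)) = 3.3117
t = (34.652−35.143)/3.3117 = -0.1482
df = 28
p-value (two-sided) = 0.88327
At α=0.05: p ≥ α → fail to reject H₀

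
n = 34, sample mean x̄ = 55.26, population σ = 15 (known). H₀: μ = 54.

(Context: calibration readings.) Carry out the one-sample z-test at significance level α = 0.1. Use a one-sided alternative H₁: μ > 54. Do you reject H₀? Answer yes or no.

reject H₀: no

SE = σ/√n = 15/√34 = 2.5725
z = (x̄−μ₀)/SE = (55.26−54)/2.5725 = 0.4898
p-value (one-sided, H₁ greater) = 0.31214
At α=0.1: p ≥ α → fail to reject H₀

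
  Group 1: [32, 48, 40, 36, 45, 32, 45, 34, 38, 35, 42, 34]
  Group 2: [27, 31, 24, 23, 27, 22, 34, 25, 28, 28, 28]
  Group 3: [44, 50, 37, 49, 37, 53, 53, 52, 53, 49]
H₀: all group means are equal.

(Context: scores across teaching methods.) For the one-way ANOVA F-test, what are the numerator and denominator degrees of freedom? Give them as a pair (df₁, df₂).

k = 3 groups, N = 33 total
df = (k−1, N−k) = (3−1, 33−3) = (2, 30)

degrees of freedom = [2, 30]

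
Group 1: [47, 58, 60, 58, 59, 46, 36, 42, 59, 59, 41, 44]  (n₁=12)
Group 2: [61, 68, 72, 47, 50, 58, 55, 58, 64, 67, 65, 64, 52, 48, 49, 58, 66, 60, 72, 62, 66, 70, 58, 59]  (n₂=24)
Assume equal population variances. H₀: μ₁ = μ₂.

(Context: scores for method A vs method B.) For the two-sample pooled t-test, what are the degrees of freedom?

df = n₁ + n₂ − 2 = 12 + 24 − 2 = 34

degrees of freedom = 34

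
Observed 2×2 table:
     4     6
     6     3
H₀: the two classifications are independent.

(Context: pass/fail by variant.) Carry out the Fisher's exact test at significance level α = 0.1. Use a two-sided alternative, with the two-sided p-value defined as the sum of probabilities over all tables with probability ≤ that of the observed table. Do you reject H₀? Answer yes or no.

Margins: r₁=10, r₂=9, c₁=10, c₂=9, n=19
p_obs = C(10,4)·C(9,6)/C(19,10); sum pmf over tables with pmf ≤ p_obs
p-value (two-sided) = 0.36985
At α=0.1: p ≥ α → fail to reject H₀

reject H₀: no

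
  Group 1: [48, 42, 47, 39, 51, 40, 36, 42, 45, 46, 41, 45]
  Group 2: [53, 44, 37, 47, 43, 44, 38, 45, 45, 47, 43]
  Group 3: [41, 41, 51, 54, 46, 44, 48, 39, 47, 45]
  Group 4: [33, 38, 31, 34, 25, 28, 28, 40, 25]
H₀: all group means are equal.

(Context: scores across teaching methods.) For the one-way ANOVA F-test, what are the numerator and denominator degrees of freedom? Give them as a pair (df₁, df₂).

degrees of freedom = [3, 38]

k = 4 groups, N = 42 total
df = (k−1, N−k) = (4−1, 42−4) = (3, 38)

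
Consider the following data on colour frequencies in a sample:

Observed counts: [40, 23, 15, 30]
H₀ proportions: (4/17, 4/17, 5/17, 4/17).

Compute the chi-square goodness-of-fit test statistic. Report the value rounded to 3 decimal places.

n = 108; E_i = n·p_i = [25.41, 25.41, 31.76, 25.41]
χ² = (40−25.41)²/25.41 + (23−25.41)²/25.41 + (15−31.76)²/31.76 + (30−25.41)²/25.41 = 18.2801
df = 3

test statistic = 18.280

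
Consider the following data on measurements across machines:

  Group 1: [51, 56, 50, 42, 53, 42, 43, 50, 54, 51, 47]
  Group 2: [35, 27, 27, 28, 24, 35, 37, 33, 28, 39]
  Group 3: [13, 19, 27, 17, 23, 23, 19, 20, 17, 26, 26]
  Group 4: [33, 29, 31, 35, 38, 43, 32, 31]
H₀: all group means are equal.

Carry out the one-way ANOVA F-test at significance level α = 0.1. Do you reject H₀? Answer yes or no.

reject H₀: yes

Group means [49.00, 31.30, 20.91, 34.00], grand mean 33.850
SSB = Σnᵢ(x̄ᵢ−x̄)² = 4432.091; SSW = ΣΣ(x−x̄ᵢ)² = 817.009
MSB = 4432.091/3 = 1477.3636; MSW = 817.009/36 = 22.6947
F = MSB/MSW = 65.0973
df = (3, 36)
p-value (upper-tail) = 0.00000
At α=0.1: p < α → reject H₀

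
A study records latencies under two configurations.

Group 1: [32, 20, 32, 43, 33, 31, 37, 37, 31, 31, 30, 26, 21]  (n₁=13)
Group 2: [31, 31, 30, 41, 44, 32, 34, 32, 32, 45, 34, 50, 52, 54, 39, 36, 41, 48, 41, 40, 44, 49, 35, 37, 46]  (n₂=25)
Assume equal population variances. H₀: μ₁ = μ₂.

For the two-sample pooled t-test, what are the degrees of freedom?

degrees of freedom = 36

df = n₁ + n₂ − 2 = 13 + 25 − 2 = 36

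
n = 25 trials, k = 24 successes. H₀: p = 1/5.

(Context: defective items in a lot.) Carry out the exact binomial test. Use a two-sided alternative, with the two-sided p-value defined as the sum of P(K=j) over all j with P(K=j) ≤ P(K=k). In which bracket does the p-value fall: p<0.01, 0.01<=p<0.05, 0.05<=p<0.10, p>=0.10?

Exact binomial: n=25, k=24, p₀=1/5=0.2000
P(X=j) = C(n,j)·p₀^j·(1−p₀)^(n−j); p = Σ P(X=j) over j with P(X=j) ≤ P(X=24)
p-value (two-sided) = 0.00000
→ bracket: p<0.01

p-value bracket: p<0.01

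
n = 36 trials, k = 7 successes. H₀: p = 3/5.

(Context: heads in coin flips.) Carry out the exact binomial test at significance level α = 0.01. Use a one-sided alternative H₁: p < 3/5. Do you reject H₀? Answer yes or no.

reject H₀: yes

Exact binomial: n=36, k=7, p₀=3/5=0.6000
P(X≤7) from Σ C(n,i)·p₀^i·(1−p₀)^(n−i)
p-value (one-sided, H₁ less) = 0.00000
At α=0.01: p < α → reject H₀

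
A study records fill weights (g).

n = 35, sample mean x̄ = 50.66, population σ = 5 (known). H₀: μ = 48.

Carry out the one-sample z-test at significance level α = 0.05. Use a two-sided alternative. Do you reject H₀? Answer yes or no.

SE = σ/√n = 5/√35 = 0.8452
z = (x̄−μ₀)/SE = (50.66−48)/0.8452 = 3.1474
p-value (two-sided) = 0.00165
At α=0.05: p < α → reject H₀

reject H₀: yes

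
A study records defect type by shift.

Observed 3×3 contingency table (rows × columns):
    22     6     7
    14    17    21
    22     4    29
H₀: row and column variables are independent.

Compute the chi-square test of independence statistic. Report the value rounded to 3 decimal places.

Row totals [35, 52, 55], col totals [58, 27, 57], n=142
χ² = (22−14.30)²/14.30 + (6−6.65)²/6.65 + (7−14.05)²/14.05 + (14−21.24)²/21.24 + (17−9.89)²/9.89 + (21−20.87)²/20.87 + (22−22.46)²/22.46 + (4−10.46)²/10.46 + (29−22.08)²/22.08 = 21.5063
df = 4

test statistic = 21.506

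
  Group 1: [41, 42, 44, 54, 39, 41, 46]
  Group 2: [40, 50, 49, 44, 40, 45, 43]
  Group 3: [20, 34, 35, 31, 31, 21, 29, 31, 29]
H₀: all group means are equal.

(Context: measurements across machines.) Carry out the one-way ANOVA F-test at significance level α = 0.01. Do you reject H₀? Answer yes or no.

Group means [43.86, 44.43, 29.00], grand mean 38.217
SSB = Σnᵢ(x̄ᵢ−x̄)² = 1257.342; SSW = ΣΣ(x−x̄ᵢ)² = 462.571
MSB = 1257.342/2 = 628.6708; MSW = 462.571/20 = 23.1286
F = MSB/MSW = 27.1816
df = (2, 20)
p-value (upper-tail) = 0.00000
At α=0.01: p < α → reject H₀

reject H₀: yes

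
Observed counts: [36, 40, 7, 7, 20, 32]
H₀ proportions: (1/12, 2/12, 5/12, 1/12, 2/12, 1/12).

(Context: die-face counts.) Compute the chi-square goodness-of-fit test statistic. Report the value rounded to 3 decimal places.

test statistic = 143.532

n = 142; E_i = n·p_i = [11.83, 23.67, 59.17, 11.83, 23.67, 11.83]
χ² = (36−11.83)²/11.83 + (40−23.67)²/23.67 + (7−59.17)²/59.17 + (7−11.83)²/11.83 + (20−23.67)²/23.67 + (32−11.83)²/11.83 = 143.5324
df = 5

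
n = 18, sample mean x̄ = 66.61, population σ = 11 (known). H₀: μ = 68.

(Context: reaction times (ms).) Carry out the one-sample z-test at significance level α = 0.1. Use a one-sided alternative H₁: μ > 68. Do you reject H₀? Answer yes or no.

SE = σ/√n = 11/√18 = 2.5927
z = (x̄−μ₀)/SE = (66.61−68)/2.5927 = -0.5361
p-value (one-sided, H₁ greater) = 0.70406
At α=0.1: p ≥ α → fail to reject H₀

reject H₀: no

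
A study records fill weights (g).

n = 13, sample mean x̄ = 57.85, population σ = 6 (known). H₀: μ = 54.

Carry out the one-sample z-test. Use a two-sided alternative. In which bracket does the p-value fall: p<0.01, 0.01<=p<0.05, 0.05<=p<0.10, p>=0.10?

p-value bracket: 0.01<=p<0.05

SE = σ/√n = 6/√13 = 1.6641
z = (x̄−μ₀)/SE = (57.85−54)/1.6641 = 2.3136
p-value (two-sided) = 0.02069
→ bracket: 0.01<=p<0.05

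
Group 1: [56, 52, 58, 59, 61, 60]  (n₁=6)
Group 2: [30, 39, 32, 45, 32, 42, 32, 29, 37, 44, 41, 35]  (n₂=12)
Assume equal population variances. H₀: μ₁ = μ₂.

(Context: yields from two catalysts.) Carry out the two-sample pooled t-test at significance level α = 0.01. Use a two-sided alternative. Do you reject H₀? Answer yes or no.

reject H₀: yes

x̄₁=57.667, s₁=3.266, n₁=6
x̄₂=36.500, s₂=5.617, n₂=12
s_p² = [5·3.266² + 11·5.617²]/16 = 25.0208
SE = √(s_p²·(1/6+1/12)) = 2.5010
t = (57.667−36.500)/2.5010 = 8.4631
df = 16
p-value (two-sided) = 0.00000
At α=0.01: p < α → reject H₀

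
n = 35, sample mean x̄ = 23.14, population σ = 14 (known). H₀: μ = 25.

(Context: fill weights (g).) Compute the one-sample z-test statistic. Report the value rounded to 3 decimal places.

test statistic = -0.786

SE = σ/√n = 14/√35 = 2.3664
z = (x̄−μ₀)/SE = (23.14−25)/2.3664 = -0.7860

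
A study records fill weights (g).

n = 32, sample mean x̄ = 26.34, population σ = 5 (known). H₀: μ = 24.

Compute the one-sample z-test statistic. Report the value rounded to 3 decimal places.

SE = σ/√n = 5/√32 = 0.8839
z = (x̄−μ₀)/SE = (26.34−24)/0.8839 = 2.6474

test statistic = 2.647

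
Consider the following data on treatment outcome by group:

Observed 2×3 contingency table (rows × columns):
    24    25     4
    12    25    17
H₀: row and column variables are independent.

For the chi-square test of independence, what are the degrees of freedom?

df = (r−1)(c−1) = (2−1)·(3−1) = 2

degrees of freedom = 2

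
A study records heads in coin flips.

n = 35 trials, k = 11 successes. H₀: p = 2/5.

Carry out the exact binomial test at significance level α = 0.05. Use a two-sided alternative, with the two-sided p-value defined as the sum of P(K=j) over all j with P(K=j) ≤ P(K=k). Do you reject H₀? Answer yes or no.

reject H₀: no

Exact binomial: n=35, k=11, p₀=2/5=0.4000
P(X=j) = C(n,j)·p₀^j·(1−p₀)^(n−j); p = Σ P(X=j) over j with P(X=j) ≤ P(X=11)
p-value (two-sided) = 0.38866
At α=0.05: p ≥ α → fail to reject H₀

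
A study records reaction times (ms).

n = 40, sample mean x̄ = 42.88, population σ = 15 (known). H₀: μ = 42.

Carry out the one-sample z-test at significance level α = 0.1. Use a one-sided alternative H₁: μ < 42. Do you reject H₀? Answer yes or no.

SE = σ/√n = 15/√40 = 2.3717
z = (x̄−μ₀)/SE = (42.88−42)/2.3717 = 0.3710
p-value (one-sided, H₁ less) = 0.64470
At α=0.1: p ≥ α → fail to reject H₀

reject H₀: no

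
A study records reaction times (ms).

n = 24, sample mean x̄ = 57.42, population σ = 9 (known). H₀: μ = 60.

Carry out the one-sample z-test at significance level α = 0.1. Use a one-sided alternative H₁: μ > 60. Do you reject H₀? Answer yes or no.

reject H₀: no

SE = σ/√n = 9/√24 = 1.8371
z = (x̄−μ₀)/SE = (57.42−60)/1.8371 = -1.4044
p-value (one-sided, H₁ greater) = 0.91990
At α=0.1: p ≥ α → fail to reject H₀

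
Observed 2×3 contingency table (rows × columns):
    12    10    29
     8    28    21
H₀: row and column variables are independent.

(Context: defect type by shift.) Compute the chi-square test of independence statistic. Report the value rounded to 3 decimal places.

test statistic = 10.305

Row totals [51, 57], col totals [20, 38, 50], n=108
χ² = (12−9.44)²/9.44 + (10−17.94)²/17.94 + (29−23.61)²/23.61 + (8−10.56)²/10.56 + (28−20.06)²/20.06 + (21−26.39)²/26.39 = 10.3048
df = 2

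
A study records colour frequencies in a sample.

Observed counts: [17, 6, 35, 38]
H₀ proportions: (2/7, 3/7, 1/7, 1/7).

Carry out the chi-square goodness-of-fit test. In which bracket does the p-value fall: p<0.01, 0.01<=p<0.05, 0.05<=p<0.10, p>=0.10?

p-value bracket: p<0.01

n = 96; E_i = n·p_i = [27.43, 41.14, 13.71, 13.71]
χ² = (17−27.43)²/27.43 + (6−41.14)²/41.14 + (35−13.71)²/13.71 + (38−13.71)²/13.71 = 110.0260
df = 3
p-value (upper-tail) = 0.00000
→ bracket: p<0.01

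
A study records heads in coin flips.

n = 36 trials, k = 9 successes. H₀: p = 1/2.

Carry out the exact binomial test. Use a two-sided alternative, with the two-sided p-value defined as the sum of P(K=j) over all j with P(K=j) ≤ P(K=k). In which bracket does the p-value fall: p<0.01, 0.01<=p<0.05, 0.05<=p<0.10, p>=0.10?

Exact binomial: n=36, k=9, p₀=1/2=0.5000
P(X=j) = C(n,j)·p₀^j·(1−p₀)^(n−j); p = Σ P(X=j) over j with P(X=j) ≤ P(X=9)
p-value (two-sided) = 0.00393
→ bracket: p<0.01

p-value bracket: p<0.01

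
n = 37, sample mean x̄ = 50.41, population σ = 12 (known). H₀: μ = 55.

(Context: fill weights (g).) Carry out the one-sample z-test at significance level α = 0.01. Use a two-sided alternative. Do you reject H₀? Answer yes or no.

SE = σ/√n = 12/√37 = 1.9728
z = (x̄−μ₀)/SE = (50.41−55)/1.9728 = -2.3267
p-value (two-sided) = 0.01998
At α=0.01: p ≥ α → fail to reject H₀

reject H₀: no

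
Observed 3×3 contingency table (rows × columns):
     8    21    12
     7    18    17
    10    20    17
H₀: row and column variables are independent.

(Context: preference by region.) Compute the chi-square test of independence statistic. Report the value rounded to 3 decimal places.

test statistic = 1.447

Row totals [41, 42, 47], col totals [25, 59, 46], n=130
χ² = (8−7.88)²/7.88 + (21−18.61)²/18.61 + (12−14.51)²/14.51 + (7−8.08)²/8.08 + (18−19.06)²/19.06 + (17−14.86)²/14.86 + (10−9.04)²/9.04 + (20−21.33)²/21.33 + (17−16.63)²/16.63 = 1.4466
df = 4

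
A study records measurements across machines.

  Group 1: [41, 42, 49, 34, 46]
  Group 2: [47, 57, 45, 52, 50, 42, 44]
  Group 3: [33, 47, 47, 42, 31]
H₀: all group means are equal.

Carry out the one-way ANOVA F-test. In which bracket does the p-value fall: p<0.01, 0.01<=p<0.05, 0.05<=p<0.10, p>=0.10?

p-value bracket: 0.05<=p<0.10

Group means [42.40, 48.14, 40.00], grand mean 44.059
SSB = Σnᵢ(x̄ᵢ−x̄)² = 212.884; SSW = ΣΣ(x−x̄ᵢ)² = 524.057
MSB = 212.884/2 = 106.4420; MSW = 524.057/14 = 37.4327
F = MSB/MSW = 2.8436
df = (2, 14)
p-value (upper-tail) = 0.09196
→ bracket: 0.05<=p<0.10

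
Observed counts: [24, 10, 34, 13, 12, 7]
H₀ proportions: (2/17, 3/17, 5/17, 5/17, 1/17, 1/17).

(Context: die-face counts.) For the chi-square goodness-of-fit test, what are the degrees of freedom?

degrees of freedom = 5

df = k − 1 = 6 − 1 = 5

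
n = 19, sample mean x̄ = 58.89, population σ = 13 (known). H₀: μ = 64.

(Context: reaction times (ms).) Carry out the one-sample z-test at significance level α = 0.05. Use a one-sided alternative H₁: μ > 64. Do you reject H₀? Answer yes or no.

SE = σ/√n = 13/√19 = 2.9824
z = (x̄−μ₀)/SE = (58.89−64)/2.9824 = -1.7134
p-value (one-sided, H₁ greater) = 0.95668
At α=0.05: p ≥ α → fail to reject H₀

reject H₀: no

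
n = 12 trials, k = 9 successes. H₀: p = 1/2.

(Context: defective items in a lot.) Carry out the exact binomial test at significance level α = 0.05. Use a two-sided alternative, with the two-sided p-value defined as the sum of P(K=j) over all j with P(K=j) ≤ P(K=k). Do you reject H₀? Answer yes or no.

reject H₀: no

Exact binomial: n=12, k=9, p₀=1/2=0.5000
P(X=j) = C(n,j)·p₀^j·(1−p₀)^(n−j); p = Σ P(X=j) over j with P(X=j) ≤ P(X=9)
p-value (two-sided) = 0.14600
At α=0.05: p ≥ α → fail to reject H₀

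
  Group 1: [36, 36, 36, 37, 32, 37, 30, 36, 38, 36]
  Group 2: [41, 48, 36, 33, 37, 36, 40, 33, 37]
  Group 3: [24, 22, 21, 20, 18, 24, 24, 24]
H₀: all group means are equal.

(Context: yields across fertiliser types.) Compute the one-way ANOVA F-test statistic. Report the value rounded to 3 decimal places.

Group means [35.40, 37.89, 22.12], grand mean 32.296
SSB = Σnᵢ(x̄ᵢ−x̄)² = 1205.466; SSW = ΣΣ(x−x̄ᵢ)² = 264.164
MSB = 1205.466/2 = 602.7329; MSW = 264.164/24 = 11.0068
F = MSB/MSW = 54.7599
df = (2, 24)

test statistic = 54.760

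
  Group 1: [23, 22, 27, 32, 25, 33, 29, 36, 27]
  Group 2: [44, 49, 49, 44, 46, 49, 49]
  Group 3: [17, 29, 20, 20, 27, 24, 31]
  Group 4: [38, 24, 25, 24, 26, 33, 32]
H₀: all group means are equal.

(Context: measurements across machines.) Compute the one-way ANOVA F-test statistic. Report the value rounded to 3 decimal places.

test statistic = 34.985

Group means [28.22, 47.14, 24.00, 28.86], grand mean 31.800
SSB = Σnᵢ(x̄ᵢ−x̄)² = 2249.530; SSW = ΣΣ(x−x̄ᵢ)² = 557.270
MSB = 2249.530/3 = 749.8434; MSW = 557.270/26 = 21.4335
F = MSB/MSW = 34.9847
df = (3, 26)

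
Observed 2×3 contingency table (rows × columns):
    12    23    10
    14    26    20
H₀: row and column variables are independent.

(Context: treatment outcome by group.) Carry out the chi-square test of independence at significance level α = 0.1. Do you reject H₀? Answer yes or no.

Row totals [45, 60], col totals [26, 49, 30], n=105
χ² = (12−11.14)²/11.14 + (23−21.00)²/21.00 + (10−12.86)²/12.86 + (14−14.86)²/14.86 + (26−28.00)²/28.00 + (20−17.14)²/17.14 = 1.5598
df = 2
p-value (upper-tail) = 0.45845
At α=0.1: p ≥ α → fail to reject H₀

reject H₀: no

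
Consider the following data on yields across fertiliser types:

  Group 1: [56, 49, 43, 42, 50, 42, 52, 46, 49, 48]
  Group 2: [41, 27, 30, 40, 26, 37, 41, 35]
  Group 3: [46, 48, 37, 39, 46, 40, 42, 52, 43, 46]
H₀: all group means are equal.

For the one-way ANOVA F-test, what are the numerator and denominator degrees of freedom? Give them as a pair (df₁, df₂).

k = 3 groups, N = 28 total
df = (k−1, N−k) = (3−1, 28−3) = (2, 25)

degrees of freedom = [2, 25]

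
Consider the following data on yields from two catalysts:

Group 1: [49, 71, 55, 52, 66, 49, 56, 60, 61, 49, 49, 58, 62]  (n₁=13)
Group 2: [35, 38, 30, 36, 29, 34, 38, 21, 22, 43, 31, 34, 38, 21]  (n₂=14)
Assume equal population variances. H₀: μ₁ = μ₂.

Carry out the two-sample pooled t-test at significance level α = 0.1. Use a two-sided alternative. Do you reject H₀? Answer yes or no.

reject H₀: yes

x̄₁=56.692, s₁=7.146, n₁=13
x̄₂=32.143, s₂=6.893, n₂=14
s_p² = [12·7.146² + 13·6.893²]/25 = 49.2193
SE = √(s_p²·(1/13+1/14)) = 2.7022
t = (56.692−32.143)/2.7022 = 9.0851
df = 25
p-value (two-sided) = 0.00000
At α=0.1: p < α → reject H₀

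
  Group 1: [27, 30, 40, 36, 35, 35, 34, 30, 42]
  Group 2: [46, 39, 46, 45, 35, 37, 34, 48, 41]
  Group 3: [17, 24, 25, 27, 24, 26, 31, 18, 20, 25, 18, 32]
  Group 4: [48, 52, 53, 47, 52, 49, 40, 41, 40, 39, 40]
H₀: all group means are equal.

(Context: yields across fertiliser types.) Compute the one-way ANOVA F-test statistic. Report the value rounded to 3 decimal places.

test statistic = 37.847

Group means [34.33, 41.22, 23.92, 45.55], grand mean 35.805
SSB = Σnᵢ(x̄ᵢ−x̄)² = 3023.240; SSW = ΣΣ(x−x̄ᵢ)² = 985.199
MSB = 3023.240/3 = 1007.7465; MSW = 985.199/37 = 26.6270
F = MSB/MSW = 37.8468
df = (3, 37)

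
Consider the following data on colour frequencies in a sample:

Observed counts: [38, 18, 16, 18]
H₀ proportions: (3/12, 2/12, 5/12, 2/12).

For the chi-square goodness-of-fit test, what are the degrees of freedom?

degrees of freedom = 3

df = k − 1 = 4 − 1 = 3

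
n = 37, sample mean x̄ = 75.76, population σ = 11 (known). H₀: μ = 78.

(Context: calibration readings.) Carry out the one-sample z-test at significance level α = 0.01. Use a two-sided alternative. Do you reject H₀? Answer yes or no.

SE = σ/√n = 11/√37 = 1.8084
z = (x̄−μ₀)/SE = (75.76−78)/1.8084 = -1.2387
p-value (two-sided) = 0.21547
At α=0.01: p ≥ α → fail to reject H₀

reject H₀: no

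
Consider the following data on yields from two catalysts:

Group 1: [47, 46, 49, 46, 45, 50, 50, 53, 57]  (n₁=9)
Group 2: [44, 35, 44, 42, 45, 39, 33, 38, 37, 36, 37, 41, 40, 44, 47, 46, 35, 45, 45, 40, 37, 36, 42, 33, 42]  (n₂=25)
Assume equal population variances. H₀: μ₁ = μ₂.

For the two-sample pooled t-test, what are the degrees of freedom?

df = n₁ + n₂ − 2 = 9 + 25 − 2 = 32

degrees of freedom = 32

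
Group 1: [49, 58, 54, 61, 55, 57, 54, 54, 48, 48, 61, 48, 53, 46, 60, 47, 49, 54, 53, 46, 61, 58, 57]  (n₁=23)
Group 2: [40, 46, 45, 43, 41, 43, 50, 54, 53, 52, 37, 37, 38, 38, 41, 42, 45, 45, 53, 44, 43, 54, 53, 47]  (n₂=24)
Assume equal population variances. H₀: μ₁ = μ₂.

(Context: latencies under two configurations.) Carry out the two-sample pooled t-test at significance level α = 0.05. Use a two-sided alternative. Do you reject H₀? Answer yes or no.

x̄₁=53.522, s₁=5.071, n₁=23
x̄₂=45.167, s₂=5.662, n₂=24
s_p² = [22·5.071² + 23·5.662²]/45 = 28.9572
SE = √(s_p²·(1/23+1/24)) = 1.5702
t = (53.522−45.167)/1.5702 = 5.3210
df = 45
p-value (two-sided) = 0.00000
At α=0.05: p < α → reject H₀

reject H₀: yes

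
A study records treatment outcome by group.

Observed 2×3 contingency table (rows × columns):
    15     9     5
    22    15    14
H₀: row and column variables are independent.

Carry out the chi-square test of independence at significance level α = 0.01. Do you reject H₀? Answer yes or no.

Row totals [29, 51], col totals [37, 24, 19], n=80
χ² = (15−13.41)²/13.41 + (9−8.70)²/8.70 + (5−6.89)²/6.89 + (22−23.59)²/23.59 + (15−15.30)²/15.30 + (14−12.11)²/12.11 = 1.1224
df = 2
p-value (upper-tail) = 0.57054
At α=0.01: p ≥ α → fail to reject H₀

reject H₀: no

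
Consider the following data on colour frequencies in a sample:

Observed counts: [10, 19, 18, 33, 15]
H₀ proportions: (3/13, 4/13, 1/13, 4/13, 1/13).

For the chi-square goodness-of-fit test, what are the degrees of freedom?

df = k − 1 = 5 − 1 = 4

degrees of freedom = 4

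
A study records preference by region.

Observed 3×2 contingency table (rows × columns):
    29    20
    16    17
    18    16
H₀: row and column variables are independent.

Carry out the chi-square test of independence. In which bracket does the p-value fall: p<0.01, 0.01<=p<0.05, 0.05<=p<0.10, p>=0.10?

p-value bracket: p>=0.10

Row totals [49, 33, 34], col totals [63, 53], n=116
χ² = (29−26.61)²/26.61 + (20−22.39)²/22.39 + (16−17.92)²/17.92 + (17−15.08)²/15.08 + (18−18.47)²/18.47 + (16−15.53)²/15.53 = 0.9460
df = 2
p-value (upper-tail) = 0.62314
→ bracket: p>=0.10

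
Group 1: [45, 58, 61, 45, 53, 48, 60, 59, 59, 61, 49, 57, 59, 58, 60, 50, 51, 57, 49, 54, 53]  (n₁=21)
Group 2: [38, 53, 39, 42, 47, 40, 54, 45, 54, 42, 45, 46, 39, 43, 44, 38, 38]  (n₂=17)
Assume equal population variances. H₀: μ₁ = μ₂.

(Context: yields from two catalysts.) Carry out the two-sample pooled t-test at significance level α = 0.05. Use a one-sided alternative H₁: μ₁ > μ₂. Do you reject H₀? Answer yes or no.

x̄₁=54.571, s₁=5.306, n₁=21
x̄₂=43.941, s₂=5.471, n₂=17
s_p² = [20·5.306² + 16·5.471²]/36 = 28.9468
SE = √(s_p²·(1/21+1/17)) = 1.7553
t = (54.571−43.941)/1.7553 = 6.0560
df = 36
p-value (one-sided, H₁ greater) = 0.00000
At α=0.05: p < α → reject H₀

reject H₀: yes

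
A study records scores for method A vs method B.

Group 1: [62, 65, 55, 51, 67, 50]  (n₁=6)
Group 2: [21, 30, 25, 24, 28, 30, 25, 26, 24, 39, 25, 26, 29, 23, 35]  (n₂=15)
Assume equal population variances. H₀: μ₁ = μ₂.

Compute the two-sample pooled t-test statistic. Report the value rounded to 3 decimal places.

test statistic = 11.609

x̄₁=58.333, s₁=7.312, n₁=6
x̄₂=27.333, s₂=4.731, n₂=15
s_p² = [5·7.312² + 14·4.731²]/19 = 30.5614
SE = √(s_p²·(1/6+1/15)) = 2.6704
t = (58.333−27.333)/2.6704 = 11.6088
df = 19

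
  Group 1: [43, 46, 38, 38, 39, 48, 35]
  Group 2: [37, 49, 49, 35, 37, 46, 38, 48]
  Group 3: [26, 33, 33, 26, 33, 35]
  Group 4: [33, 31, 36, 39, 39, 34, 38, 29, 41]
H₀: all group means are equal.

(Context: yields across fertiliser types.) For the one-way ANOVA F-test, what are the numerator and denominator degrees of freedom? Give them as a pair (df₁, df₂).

k = 4 groups, N = 30 total
df = (k−1, N−k) = (4−1, 30−4) = (3, 26)

degrees of freedom = [3, 26]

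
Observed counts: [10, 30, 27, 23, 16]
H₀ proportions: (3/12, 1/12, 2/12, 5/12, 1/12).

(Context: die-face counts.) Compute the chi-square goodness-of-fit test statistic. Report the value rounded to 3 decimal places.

test statistic = 81.883

n = 106; E_i = n·p_i = [26.50, 8.83, 17.67, 44.17, 8.83]
χ² = (10−26.50)²/26.50 + (30−8.83)²/8.83 + (27−17.67)²/17.67 + (23−44.17)²/44.17 + (16−8.83)²/8.83 = 81.8830
df = 4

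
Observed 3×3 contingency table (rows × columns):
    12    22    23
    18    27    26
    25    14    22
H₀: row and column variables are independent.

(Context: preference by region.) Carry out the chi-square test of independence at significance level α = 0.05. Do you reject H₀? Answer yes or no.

reject H₀: no

Row totals [57, 71, 61], col totals [55, 63, 71], n=189
χ² = (12−16.59)²/16.59 + (22−19.00)²/19.00 + (23−21.41)²/21.41 + (18−20.66)²/20.66 + (27−23.67)²/23.67 + (26−26.67)²/26.67 + (25−17.75)²/17.75 + (14−20.33)²/20.33 + (22−22.92)²/22.92 = 7.6584
df = 4
p-value (upper-tail) = 0.10492
At α=0.05: p ≥ α → fail to reject H₀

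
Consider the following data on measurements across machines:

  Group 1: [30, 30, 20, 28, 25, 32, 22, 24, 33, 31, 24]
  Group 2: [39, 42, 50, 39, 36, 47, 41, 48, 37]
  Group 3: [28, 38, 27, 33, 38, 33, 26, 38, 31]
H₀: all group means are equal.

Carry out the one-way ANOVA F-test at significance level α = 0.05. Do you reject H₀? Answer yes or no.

reject H₀: yes

Group means [27.18, 42.11, 32.44], grand mean 33.448
SSB = Σnᵢ(x̄ᵢ−x̄)² = 1116.425; SSW = ΣΣ(x−x̄ᵢ)² = 582.747
MSB = 1116.425/2 = 558.2125; MSW = 582.747/26 = 22.4134
F = MSB/MSW = 24.9053
df = (2, 26)
p-value (upper-tail) = 0.00000
At α=0.05: p < α → reject H₀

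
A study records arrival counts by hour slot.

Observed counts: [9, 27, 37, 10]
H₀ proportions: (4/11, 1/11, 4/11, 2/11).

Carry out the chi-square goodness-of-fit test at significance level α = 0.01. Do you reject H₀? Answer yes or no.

reject H₀: yes

n = 83; E_i = n·p_i = [30.18, 7.55, 30.18, 15.09]
χ² = (9−30.18)²/30.18 + (27−7.55)²/7.55 + (37−30.18)²/30.18 + (10−15.09)²/15.09 = 68.2831
df = 3
p-value (upper-tail) = 0.00000
At α=0.01: p < α → reject H₀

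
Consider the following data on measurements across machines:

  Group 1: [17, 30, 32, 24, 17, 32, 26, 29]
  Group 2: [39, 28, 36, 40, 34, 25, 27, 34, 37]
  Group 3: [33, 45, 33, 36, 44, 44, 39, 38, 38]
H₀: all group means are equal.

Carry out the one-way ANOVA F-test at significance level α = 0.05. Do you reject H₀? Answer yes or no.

reject H₀: yes

Group means [25.88, 33.33, 38.89], grand mean 32.962
SSB = Σnᵢ(x̄ᵢ−x̄)² = 719.198; SSW = ΣΣ(x−x̄ᵢ)² = 667.764
MSB = 719.198/2 = 359.5988; MSW = 667.764/23 = 29.0332
F = MSB/MSW = 12.3858
df = (2, 23)
p-value (upper-tail) = 0.00022
At α=0.05: p < α → reject H₀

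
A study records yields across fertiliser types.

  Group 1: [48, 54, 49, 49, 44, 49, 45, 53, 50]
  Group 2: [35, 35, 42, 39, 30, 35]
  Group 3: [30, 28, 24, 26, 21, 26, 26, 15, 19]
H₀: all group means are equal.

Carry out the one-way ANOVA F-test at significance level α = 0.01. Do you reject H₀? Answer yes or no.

reject H₀: yes

Group means [49.00, 36.00, 23.89], grand mean 36.333
SSB = Σnᵢ(x̄ᵢ−x̄)² = 2838.444; SSW = ΣΣ(x−x̄ᵢ)² = 346.889
MSB = 2838.444/2 = 1419.2222; MSW = 346.889/21 = 16.5185
F = MSB/MSW = 85.9170
df = (2, 21)
p-value (upper-tail) = 0.00000
At α=0.01: p < α → reject H₀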